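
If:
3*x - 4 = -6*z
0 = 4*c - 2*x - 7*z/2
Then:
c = 2/3 - z/8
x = 4/3 - 2*z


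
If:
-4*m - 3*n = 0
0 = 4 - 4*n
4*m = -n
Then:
No Solution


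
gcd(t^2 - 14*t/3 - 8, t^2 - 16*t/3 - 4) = t - 6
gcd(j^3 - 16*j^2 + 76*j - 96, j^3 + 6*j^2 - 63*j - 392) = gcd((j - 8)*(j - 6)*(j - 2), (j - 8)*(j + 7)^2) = j - 8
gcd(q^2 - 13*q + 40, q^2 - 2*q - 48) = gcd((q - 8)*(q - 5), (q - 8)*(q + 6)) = q - 8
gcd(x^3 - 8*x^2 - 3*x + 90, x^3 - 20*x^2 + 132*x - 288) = x - 6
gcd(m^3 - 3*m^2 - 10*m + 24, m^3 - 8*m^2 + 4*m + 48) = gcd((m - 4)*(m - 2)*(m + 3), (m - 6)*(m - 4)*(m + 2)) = m - 4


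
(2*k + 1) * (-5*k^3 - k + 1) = -10*k^4 - 5*k^3 - 2*k^2 + k + 1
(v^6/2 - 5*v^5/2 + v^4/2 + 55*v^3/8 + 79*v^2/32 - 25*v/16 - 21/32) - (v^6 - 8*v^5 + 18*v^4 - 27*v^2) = -v^6/2 + 11*v^5/2 - 35*v^4/2 + 55*v^3/8 + 943*v^2/32 - 25*v/16 - 21/32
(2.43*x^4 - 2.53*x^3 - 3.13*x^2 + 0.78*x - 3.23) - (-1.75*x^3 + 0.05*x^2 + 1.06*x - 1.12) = 2.43*x^4 - 0.78*x^3 - 3.18*x^2 - 0.28*x - 2.11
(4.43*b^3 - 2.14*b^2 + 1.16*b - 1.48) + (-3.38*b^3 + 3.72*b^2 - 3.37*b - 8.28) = 1.05*b^3 + 1.58*b^2 - 2.21*b - 9.76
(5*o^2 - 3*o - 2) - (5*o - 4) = 5*o^2 - 8*o + 2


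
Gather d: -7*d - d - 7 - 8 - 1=-8*d - 16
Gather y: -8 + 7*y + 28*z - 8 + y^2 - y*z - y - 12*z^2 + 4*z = y^2 + y*(6 - z) - 12*z^2 + 32*z - 16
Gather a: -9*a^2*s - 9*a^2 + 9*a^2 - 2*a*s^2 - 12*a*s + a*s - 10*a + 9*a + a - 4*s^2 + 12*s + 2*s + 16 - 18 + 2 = -9*a^2*s + a*(-2*s^2 - 11*s) - 4*s^2 + 14*s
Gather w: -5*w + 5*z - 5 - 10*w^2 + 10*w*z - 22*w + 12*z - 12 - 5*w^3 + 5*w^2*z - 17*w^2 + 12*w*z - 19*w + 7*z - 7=-5*w^3 + w^2*(5*z - 27) + w*(22*z - 46) + 24*z - 24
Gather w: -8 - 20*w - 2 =-20*w - 10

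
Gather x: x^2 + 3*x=x^2 + 3*x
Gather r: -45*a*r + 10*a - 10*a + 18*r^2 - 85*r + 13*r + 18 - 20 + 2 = 18*r^2 + r*(-45*a - 72)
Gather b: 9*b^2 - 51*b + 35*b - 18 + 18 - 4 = 9*b^2 - 16*b - 4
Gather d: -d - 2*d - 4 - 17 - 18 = -3*d - 39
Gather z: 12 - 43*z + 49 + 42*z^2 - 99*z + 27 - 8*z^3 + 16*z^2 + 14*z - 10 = -8*z^3 + 58*z^2 - 128*z + 78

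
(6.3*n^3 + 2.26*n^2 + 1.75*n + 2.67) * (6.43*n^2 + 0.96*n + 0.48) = 40.509*n^5 + 20.5798*n^4 + 16.4461*n^3 + 19.9329*n^2 + 3.4032*n + 1.2816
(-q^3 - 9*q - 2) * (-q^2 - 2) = q^5 + 11*q^3 + 2*q^2 + 18*q + 4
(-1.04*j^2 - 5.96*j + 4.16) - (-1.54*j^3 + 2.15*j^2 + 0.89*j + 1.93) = 1.54*j^3 - 3.19*j^2 - 6.85*j + 2.23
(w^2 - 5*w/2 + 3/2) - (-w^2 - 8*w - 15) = 2*w^2 + 11*w/2 + 33/2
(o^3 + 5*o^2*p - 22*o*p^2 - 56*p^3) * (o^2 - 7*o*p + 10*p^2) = o^5 - 2*o^4*p - 47*o^3*p^2 + 148*o^2*p^3 + 172*o*p^4 - 560*p^5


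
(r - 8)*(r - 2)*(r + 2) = r^3 - 8*r^2 - 4*r + 32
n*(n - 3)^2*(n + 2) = n^4 - 4*n^3 - 3*n^2 + 18*n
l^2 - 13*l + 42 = (l - 7)*(l - 6)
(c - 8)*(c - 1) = c^2 - 9*c + 8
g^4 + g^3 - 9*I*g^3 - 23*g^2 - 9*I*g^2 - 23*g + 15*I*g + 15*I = (g + 1)*(g - 5*I)*(g - 3*I)*(g - I)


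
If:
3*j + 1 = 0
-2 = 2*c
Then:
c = -1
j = -1/3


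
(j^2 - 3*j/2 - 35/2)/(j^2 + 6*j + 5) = (2*j^2 - 3*j - 35)/(2*(j^2 + 6*j + 5))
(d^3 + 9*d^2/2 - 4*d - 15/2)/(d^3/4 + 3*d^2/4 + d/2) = 2*(2*d^2 + 7*d - 15)/(d*(d + 2))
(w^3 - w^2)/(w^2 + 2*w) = w*(w - 1)/(w + 2)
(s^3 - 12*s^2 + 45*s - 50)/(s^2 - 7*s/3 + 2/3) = 3*(s^2 - 10*s + 25)/(3*s - 1)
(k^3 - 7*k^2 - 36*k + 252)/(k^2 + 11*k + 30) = (k^2 - 13*k + 42)/(k + 5)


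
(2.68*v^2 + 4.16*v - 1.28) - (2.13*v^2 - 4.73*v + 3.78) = 0.55*v^2 + 8.89*v - 5.06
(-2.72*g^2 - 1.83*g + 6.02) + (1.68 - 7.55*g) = -2.72*g^2 - 9.38*g + 7.7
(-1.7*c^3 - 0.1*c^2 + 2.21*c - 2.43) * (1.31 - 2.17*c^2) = 3.689*c^5 + 0.217*c^4 - 7.0227*c^3 + 5.1421*c^2 + 2.8951*c - 3.1833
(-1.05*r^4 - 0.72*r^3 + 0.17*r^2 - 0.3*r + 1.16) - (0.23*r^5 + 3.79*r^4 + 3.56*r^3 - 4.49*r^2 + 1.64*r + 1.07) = -0.23*r^5 - 4.84*r^4 - 4.28*r^3 + 4.66*r^2 - 1.94*r + 0.0899999999999999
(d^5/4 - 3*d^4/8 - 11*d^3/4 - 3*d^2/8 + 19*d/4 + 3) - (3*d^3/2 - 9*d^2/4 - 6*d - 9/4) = d^5/4 - 3*d^4/8 - 17*d^3/4 + 15*d^2/8 + 43*d/4 + 21/4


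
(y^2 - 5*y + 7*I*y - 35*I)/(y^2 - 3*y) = (y^2 + y*(-5 + 7*I) - 35*I)/(y*(y - 3))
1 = 1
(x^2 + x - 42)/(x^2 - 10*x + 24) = (x + 7)/(x - 4)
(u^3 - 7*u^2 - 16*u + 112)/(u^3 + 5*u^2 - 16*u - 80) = (u - 7)/(u + 5)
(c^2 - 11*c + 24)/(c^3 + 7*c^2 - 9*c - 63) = (c - 8)/(c^2 + 10*c + 21)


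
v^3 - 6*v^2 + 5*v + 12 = (v - 4)*(v - 3)*(v + 1)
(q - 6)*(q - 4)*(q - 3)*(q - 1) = q^4 - 14*q^3 + 67*q^2 - 126*q + 72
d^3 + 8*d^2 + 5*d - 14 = (d - 1)*(d + 2)*(d + 7)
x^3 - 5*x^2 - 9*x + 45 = (x - 5)*(x - 3)*(x + 3)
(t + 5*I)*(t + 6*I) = t^2 + 11*I*t - 30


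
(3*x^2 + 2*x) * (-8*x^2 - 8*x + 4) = -24*x^4 - 40*x^3 - 4*x^2 + 8*x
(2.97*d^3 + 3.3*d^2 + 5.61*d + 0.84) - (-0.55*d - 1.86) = 2.97*d^3 + 3.3*d^2 + 6.16*d + 2.7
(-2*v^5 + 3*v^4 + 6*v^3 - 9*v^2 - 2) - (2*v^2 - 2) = -2*v^5 + 3*v^4 + 6*v^3 - 11*v^2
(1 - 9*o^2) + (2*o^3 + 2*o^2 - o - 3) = 2*o^3 - 7*o^2 - o - 2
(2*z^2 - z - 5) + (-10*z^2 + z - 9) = -8*z^2 - 14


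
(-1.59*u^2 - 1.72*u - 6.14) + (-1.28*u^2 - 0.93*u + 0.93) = -2.87*u^2 - 2.65*u - 5.21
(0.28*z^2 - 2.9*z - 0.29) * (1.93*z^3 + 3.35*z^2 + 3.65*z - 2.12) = 0.5404*z^5 - 4.659*z^4 - 9.2527*z^3 - 12.1501*z^2 + 5.0895*z + 0.6148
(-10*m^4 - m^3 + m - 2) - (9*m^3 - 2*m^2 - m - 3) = -10*m^4 - 10*m^3 + 2*m^2 + 2*m + 1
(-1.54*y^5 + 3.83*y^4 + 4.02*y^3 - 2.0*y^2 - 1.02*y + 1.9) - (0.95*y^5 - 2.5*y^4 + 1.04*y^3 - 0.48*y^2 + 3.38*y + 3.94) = -2.49*y^5 + 6.33*y^4 + 2.98*y^3 - 1.52*y^2 - 4.4*y - 2.04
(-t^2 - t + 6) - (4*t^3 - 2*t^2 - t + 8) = -4*t^3 + t^2 - 2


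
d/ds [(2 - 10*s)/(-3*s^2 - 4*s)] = 2*(-15*s^2 + 6*s + 4)/(s^2*(9*s^2 + 24*s + 16))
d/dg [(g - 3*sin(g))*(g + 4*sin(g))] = g*cos(g) + 2*g + sin(g) - 12*sin(2*g)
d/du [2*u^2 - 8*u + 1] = 4*u - 8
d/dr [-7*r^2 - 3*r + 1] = -14*r - 3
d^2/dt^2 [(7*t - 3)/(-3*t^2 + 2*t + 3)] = 2*(4*(3*t - 1)^2*(7*t - 3) + (63*t - 23)*(-3*t^2 + 2*t + 3))/(-3*t^2 + 2*t + 3)^3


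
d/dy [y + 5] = 1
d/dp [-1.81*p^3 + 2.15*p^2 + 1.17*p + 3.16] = -5.43*p^2 + 4.3*p + 1.17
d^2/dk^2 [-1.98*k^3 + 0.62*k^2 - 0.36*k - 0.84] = 1.24 - 11.88*k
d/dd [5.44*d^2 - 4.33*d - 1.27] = 10.88*d - 4.33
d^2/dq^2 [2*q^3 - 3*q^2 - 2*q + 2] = 12*q - 6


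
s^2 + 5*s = s*(s + 5)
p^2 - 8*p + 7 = (p - 7)*(p - 1)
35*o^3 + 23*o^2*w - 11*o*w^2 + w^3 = (-7*o + w)*(-5*o + w)*(o + w)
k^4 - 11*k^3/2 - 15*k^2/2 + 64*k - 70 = (k - 5)*(k - 2)^2*(k + 7/2)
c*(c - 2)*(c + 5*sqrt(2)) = c^3 - 2*c^2 + 5*sqrt(2)*c^2 - 10*sqrt(2)*c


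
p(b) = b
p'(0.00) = 1.00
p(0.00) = 0.00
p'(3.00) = 1.00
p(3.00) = 3.00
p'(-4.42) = 1.00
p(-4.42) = -4.42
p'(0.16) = 1.00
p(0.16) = 0.16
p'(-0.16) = 1.00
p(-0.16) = -0.16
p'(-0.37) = 1.00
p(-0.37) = -0.37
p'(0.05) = 1.00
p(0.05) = 0.05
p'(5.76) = 1.00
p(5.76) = 5.76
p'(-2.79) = 1.00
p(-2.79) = -2.79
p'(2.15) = 1.00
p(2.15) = 2.15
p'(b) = 1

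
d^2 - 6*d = d*(d - 6)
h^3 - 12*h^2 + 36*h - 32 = (h - 8)*(h - 2)^2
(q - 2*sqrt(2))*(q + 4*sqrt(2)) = q^2 + 2*sqrt(2)*q - 16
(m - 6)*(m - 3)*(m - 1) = m^3 - 10*m^2 + 27*m - 18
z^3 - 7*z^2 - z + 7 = (z - 7)*(z - 1)*(z + 1)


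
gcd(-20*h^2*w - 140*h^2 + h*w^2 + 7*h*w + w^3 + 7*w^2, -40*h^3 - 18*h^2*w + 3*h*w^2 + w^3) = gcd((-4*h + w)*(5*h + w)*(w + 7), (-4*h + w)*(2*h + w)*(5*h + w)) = -20*h^2 + h*w + w^2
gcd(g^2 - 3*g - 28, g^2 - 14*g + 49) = g - 7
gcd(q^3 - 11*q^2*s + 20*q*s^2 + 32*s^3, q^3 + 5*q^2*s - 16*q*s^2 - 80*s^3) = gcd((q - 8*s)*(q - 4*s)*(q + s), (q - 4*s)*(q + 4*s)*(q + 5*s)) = q - 4*s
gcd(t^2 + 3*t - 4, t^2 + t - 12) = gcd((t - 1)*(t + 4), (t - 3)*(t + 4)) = t + 4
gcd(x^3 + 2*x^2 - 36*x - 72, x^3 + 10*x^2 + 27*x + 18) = x + 6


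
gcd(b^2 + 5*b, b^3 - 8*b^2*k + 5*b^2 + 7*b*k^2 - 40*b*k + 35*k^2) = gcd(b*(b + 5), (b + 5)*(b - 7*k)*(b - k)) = b + 5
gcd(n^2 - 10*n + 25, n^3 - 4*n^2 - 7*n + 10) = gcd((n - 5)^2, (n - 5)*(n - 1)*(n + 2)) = n - 5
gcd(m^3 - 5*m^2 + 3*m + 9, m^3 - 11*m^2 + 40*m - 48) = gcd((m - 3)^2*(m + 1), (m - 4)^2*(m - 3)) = m - 3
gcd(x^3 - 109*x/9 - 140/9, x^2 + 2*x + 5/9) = x + 5/3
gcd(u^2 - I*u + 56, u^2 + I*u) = 1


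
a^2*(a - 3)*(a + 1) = a^4 - 2*a^3 - 3*a^2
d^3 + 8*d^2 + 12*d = d*(d + 2)*(d + 6)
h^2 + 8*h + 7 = (h + 1)*(h + 7)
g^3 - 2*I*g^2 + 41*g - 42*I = (g - 7*I)*(g - I)*(g + 6*I)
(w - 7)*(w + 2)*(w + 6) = w^3 + w^2 - 44*w - 84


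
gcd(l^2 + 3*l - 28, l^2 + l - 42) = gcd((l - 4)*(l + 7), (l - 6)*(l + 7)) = l + 7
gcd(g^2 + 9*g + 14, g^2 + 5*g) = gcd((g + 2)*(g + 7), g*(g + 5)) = 1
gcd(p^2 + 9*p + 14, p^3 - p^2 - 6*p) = p + 2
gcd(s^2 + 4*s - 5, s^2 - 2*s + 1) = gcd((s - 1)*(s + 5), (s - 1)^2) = s - 1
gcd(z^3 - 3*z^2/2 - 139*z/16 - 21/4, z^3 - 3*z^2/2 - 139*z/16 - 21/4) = z^3 - 3*z^2/2 - 139*z/16 - 21/4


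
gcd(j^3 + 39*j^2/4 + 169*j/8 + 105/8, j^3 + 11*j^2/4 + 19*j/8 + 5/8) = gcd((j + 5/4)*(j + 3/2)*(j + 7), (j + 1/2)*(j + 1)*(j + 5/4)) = j + 5/4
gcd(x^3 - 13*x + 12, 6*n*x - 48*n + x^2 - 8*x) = 1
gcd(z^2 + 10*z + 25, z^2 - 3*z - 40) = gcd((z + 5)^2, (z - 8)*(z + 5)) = z + 5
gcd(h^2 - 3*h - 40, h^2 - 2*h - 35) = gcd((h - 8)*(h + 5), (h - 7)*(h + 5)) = h + 5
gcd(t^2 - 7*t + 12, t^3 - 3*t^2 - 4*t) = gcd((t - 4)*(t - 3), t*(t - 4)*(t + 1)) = t - 4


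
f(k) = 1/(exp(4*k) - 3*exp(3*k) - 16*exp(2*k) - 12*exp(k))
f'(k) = (-4*exp(4*k) + 9*exp(3*k) + 32*exp(2*k) + 12*exp(k))/(exp(4*k) - 3*exp(3*k) - 16*exp(2*k) - 12*exp(k))^2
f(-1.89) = -0.46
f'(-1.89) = 0.54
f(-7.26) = -118.41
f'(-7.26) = 118.52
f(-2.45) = -0.86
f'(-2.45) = 0.96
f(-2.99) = -1.55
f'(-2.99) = 1.65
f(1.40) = -0.00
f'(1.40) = 0.00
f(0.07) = -0.03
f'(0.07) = 0.05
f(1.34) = -0.00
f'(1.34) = 0.00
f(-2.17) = -0.63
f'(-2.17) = 0.72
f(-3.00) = -1.57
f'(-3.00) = 1.67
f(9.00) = 0.00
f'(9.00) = 0.00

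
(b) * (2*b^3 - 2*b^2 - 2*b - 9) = 2*b^4 - 2*b^3 - 2*b^2 - 9*b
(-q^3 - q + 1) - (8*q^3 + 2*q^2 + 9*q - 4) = -9*q^3 - 2*q^2 - 10*q + 5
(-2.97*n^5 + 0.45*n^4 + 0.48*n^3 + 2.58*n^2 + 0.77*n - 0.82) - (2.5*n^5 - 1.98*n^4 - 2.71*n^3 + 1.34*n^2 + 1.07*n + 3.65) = -5.47*n^5 + 2.43*n^4 + 3.19*n^3 + 1.24*n^2 - 0.3*n - 4.47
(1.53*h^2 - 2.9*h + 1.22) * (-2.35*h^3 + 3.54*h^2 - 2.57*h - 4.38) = -3.5955*h^5 + 12.2312*h^4 - 17.0651*h^3 + 5.0704*h^2 + 9.5666*h - 5.3436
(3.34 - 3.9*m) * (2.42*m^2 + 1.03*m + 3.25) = -9.438*m^3 + 4.0658*m^2 - 9.2348*m + 10.855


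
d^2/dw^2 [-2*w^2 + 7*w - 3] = -4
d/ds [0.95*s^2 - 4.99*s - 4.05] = 1.9*s - 4.99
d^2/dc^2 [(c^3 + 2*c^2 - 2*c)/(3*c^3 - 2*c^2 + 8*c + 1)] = 6*(8*c^6 - 42*c^5 - 42*c^4 + 32*c^3 + 24*c^2 - 3*c + 6)/(27*c^9 - 54*c^8 + 252*c^7 - 269*c^6 + 636*c^5 - 228*c^4 + 425*c^3 + 186*c^2 + 24*c + 1)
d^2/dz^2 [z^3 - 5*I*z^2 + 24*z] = 6*z - 10*I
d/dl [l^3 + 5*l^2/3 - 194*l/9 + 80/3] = 3*l^2 + 10*l/3 - 194/9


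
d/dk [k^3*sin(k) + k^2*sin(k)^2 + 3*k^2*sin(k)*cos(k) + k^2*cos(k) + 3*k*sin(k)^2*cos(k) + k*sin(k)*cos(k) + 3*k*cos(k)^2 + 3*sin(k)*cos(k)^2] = k^3*cos(k) + 2*k^2*sin(k) + k^2*sin(2*k) + 3*k^2*cos(2*k) - 3*k*sin(k)/4 + 9*k*sin(3*k)/4 + 2*k*cos(k) + k + sin(2*k)/2 + 3*cos(k)/2 + 3*cos(2*k)/2 + 3*cos(3*k)/2 + 3/2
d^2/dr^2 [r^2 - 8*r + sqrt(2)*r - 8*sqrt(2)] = 2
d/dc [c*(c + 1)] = 2*c + 1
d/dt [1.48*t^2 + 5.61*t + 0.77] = 2.96*t + 5.61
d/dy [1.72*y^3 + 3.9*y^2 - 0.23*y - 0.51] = 5.16*y^2 + 7.8*y - 0.23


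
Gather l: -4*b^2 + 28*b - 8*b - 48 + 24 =-4*b^2 + 20*b - 24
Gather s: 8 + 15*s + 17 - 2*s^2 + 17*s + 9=-2*s^2 + 32*s + 34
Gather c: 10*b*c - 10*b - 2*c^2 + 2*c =-10*b - 2*c^2 + c*(10*b + 2)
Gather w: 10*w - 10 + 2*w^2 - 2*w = 2*w^2 + 8*w - 10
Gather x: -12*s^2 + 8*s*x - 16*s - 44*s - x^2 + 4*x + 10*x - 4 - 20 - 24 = -12*s^2 - 60*s - x^2 + x*(8*s + 14) - 48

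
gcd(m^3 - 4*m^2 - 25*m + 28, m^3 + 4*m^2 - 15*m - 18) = 1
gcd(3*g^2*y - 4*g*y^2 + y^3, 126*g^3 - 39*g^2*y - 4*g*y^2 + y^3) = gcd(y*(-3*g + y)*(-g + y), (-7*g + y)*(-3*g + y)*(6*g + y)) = -3*g + y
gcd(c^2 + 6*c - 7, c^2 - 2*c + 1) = c - 1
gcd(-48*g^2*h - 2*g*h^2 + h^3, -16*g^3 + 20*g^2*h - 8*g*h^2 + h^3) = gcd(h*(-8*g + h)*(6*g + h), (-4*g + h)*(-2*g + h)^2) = 1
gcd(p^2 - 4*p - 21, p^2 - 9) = p + 3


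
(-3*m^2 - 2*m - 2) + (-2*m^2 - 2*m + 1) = -5*m^2 - 4*m - 1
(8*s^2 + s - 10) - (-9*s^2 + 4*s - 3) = 17*s^2 - 3*s - 7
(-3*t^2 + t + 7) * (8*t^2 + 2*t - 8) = -24*t^4 + 2*t^3 + 82*t^2 + 6*t - 56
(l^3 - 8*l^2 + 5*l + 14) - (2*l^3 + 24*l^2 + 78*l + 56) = -l^3 - 32*l^2 - 73*l - 42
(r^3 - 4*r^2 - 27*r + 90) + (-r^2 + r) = r^3 - 5*r^2 - 26*r + 90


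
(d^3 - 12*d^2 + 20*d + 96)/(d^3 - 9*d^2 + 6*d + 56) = (d^2 - 14*d + 48)/(d^2 - 11*d + 28)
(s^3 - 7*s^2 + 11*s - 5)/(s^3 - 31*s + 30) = (s - 1)/(s + 6)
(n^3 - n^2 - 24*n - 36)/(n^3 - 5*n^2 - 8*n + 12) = (n + 3)/(n - 1)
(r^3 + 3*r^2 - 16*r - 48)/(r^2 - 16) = r + 3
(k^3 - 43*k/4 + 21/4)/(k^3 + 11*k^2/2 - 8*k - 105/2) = (k - 1/2)/(k + 5)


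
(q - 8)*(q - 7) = q^2 - 15*q + 56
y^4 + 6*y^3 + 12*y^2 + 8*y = y*(y + 2)^3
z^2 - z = z*(z - 1)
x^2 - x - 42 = (x - 7)*(x + 6)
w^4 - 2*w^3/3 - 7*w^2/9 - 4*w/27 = w*(w - 4/3)*(w + 1/3)^2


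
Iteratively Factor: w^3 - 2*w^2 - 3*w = (w + 1)*(w^2 - 3*w) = w*(w + 1)*(w - 3)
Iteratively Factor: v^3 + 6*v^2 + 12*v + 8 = (v + 2)*(v^2 + 4*v + 4) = (v + 2)^2*(v + 2)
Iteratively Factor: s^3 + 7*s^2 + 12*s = (s)*(s^2 + 7*s + 12) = s*(s + 4)*(s + 3)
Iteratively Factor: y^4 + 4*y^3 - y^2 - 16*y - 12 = (y - 2)*(y^3 + 6*y^2 + 11*y + 6) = (y - 2)*(y + 1)*(y^2 + 5*y + 6) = (y - 2)*(y + 1)*(y + 2)*(y + 3)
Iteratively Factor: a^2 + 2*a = (a + 2)*(a)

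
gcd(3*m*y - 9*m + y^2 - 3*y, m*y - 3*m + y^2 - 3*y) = y - 3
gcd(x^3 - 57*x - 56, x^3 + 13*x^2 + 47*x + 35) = x^2 + 8*x + 7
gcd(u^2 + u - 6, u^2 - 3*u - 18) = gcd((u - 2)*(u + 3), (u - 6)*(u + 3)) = u + 3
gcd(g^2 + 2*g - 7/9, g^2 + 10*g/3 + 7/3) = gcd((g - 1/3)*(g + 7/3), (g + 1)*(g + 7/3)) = g + 7/3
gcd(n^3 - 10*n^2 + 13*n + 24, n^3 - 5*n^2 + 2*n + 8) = n + 1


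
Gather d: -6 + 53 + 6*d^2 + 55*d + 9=6*d^2 + 55*d + 56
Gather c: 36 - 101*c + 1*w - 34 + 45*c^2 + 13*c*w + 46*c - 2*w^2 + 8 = 45*c^2 + c*(13*w - 55) - 2*w^2 + w + 10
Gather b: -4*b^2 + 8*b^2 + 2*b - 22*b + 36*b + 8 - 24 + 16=4*b^2 + 16*b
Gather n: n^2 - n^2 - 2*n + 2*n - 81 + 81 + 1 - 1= 0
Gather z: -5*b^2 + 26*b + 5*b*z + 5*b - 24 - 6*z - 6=-5*b^2 + 31*b + z*(5*b - 6) - 30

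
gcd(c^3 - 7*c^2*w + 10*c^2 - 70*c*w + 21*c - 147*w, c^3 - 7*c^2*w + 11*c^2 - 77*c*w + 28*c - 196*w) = -c^2 + 7*c*w - 7*c + 49*w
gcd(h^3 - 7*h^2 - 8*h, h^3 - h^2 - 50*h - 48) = h^2 - 7*h - 8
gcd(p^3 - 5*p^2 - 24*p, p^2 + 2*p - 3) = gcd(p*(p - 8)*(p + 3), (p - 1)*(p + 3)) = p + 3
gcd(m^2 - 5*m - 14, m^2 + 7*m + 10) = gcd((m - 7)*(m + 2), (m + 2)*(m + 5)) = m + 2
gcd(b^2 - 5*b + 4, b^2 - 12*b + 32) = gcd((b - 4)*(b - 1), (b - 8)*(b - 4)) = b - 4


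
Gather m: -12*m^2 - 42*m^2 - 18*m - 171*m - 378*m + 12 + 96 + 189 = -54*m^2 - 567*m + 297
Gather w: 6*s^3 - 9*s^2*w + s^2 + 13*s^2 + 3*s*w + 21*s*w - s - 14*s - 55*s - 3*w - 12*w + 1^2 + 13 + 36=6*s^3 + 14*s^2 - 70*s + w*(-9*s^2 + 24*s - 15) + 50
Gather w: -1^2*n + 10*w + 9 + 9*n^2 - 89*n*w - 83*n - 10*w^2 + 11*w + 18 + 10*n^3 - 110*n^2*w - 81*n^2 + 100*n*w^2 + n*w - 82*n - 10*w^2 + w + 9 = 10*n^3 - 72*n^2 - 166*n + w^2*(100*n - 20) + w*(-110*n^2 - 88*n + 22) + 36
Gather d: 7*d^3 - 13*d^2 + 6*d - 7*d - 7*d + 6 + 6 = 7*d^3 - 13*d^2 - 8*d + 12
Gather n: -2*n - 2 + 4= 2 - 2*n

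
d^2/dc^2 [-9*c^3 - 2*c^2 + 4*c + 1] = -54*c - 4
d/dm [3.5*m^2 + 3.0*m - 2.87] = 7.0*m + 3.0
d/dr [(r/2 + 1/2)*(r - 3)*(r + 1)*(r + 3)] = 2*r^3 + 3*r^2 - 8*r - 9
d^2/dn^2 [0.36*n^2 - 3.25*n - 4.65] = 0.720000000000000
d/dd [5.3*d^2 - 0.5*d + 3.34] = 10.6*d - 0.5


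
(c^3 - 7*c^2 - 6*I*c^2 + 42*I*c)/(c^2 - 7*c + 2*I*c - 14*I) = c*(c - 6*I)/(c + 2*I)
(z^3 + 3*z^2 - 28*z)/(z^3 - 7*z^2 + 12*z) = (z + 7)/(z - 3)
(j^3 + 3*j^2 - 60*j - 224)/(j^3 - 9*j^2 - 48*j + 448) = (j + 4)/(j - 8)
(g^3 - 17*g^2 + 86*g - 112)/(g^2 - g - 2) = (g^2 - 15*g + 56)/(g + 1)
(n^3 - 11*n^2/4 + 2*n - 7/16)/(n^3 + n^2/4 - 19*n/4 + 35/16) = (2*n - 1)/(2*n + 5)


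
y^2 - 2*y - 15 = (y - 5)*(y + 3)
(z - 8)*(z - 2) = z^2 - 10*z + 16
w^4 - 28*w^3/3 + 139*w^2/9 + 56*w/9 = w*(w - 7)*(w - 8/3)*(w + 1/3)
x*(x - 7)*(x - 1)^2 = x^4 - 9*x^3 + 15*x^2 - 7*x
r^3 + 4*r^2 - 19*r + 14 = (r - 2)*(r - 1)*(r + 7)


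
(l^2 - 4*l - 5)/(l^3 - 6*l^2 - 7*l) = (l - 5)/(l*(l - 7))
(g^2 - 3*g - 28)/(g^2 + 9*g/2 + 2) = 2*(g - 7)/(2*g + 1)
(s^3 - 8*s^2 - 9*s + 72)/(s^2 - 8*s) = s - 9/s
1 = 1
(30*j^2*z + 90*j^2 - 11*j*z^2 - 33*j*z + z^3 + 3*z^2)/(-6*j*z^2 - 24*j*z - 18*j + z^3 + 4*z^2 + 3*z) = (-5*j + z)/(z + 1)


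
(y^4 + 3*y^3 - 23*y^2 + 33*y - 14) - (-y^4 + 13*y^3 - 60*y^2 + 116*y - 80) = 2*y^4 - 10*y^3 + 37*y^2 - 83*y + 66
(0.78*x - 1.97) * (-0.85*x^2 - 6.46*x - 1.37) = -0.663*x^3 - 3.3643*x^2 + 11.6576*x + 2.6989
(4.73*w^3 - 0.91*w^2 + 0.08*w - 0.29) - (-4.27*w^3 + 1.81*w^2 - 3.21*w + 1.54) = 9.0*w^3 - 2.72*w^2 + 3.29*w - 1.83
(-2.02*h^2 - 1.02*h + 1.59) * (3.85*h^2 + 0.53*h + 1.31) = -7.777*h^4 - 4.9976*h^3 + 2.9347*h^2 - 0.4935*h + 2.0829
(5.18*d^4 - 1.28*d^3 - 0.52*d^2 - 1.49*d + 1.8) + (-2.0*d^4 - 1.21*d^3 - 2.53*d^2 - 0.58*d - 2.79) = 3.18*d^4 - 2.49*d^3 - 3.05*d^2 - 2.07*d - 0.99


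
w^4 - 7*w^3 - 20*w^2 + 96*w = w*(w - 8)*(w - 3)*(w + 4)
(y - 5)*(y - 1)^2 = y^3 - 7*y^2 + 11*y - 5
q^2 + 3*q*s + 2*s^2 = (q + s)*(q + 2*s)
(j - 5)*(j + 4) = j^2 - j - 20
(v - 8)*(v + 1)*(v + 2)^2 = v^4 - 3*v^3 - 32*v^2 - 60*v - 32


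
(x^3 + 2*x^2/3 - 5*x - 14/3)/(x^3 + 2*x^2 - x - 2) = (x - 7/3)/(x - 1)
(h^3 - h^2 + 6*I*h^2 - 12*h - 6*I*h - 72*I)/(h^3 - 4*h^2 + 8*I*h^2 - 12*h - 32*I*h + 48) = (h + 3)/(h + 2*I)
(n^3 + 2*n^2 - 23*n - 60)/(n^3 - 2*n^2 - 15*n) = (n + 4)/n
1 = 1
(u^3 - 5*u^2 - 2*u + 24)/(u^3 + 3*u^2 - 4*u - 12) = (u^2 - 7*u + 12)/(u^2 + u - 6)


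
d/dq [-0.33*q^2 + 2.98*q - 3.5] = 2.98 - 0.66*q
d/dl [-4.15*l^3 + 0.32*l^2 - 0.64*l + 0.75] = -12.45*l^2 + 0.64*l - 0.64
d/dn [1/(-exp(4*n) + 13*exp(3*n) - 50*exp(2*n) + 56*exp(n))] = (4*exp(3*n) - 39*exp(2*n) + 100*exp(n) - 56)*exp(-n)/(exp(3*n) - 13*exp(2*n) + 50*exp(n) - 56)^2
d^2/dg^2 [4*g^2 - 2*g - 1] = 8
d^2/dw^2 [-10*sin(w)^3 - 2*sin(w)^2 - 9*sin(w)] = 90*sin(w)^3 + 8*sin(w)^2 - 51*sin(w) - 4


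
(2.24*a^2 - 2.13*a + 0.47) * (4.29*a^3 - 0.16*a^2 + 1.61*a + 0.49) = 9.6096*a^5 - 9.4961*a^4 + 5.9635*a^3 - 2.4069*a^2 - 0.287*a + 0.2303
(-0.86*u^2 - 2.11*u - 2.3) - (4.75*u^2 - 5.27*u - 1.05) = -5.61*u^2 + 3.16*u - 1.25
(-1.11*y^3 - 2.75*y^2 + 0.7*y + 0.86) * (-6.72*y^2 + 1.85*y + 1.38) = 7.4592*y^5 + 16.4265*y^4 - 11.3233*y^3 - 8.2792*y^2 + 2.557*y + 1.1868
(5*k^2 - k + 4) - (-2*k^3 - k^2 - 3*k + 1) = 2*k^3 + 6*k^2 + 2*k + 3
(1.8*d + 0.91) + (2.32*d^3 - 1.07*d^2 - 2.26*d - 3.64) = 2.32*d^3 - 1.07*d^2 - 0.46*d - 2.73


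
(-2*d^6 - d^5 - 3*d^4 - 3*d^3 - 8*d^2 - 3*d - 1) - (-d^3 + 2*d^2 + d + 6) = -2*d^6 - d^5 - 3*d^4 - 2*d^3 - 10*d^2 - 4*d - 7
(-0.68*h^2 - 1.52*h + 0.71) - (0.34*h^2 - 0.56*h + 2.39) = -1.02*h^2 - 0.96*h - 1.68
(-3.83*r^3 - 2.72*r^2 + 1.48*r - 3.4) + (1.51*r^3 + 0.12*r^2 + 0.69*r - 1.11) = -2.32*r^3 - 2.6*r^2 + 2.17*r - 4.51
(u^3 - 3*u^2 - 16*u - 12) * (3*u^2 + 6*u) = 3*u^5 - 3*u^4 - 66*u^3 - 132*u^2 - 72*u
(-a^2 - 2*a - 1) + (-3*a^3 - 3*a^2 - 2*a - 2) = -3*a^3 - 4*a^2 - 4*a - 3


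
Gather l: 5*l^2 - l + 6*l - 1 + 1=5*l^2 + 5*l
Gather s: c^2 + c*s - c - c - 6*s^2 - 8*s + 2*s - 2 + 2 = c^2 - 2*c - 6*s^2 + s*(c - 6)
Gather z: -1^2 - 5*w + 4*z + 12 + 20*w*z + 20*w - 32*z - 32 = 15*w + z*(20*w - 28) - 21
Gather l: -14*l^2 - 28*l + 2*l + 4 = -14*l^2 - 26*l + 4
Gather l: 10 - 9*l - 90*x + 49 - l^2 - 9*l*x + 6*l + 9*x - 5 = -l^2 + l*(-9*x - 3) - 81*x + 54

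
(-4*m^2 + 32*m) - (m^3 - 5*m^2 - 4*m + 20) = -m^3 + m^2 + 36*m - 20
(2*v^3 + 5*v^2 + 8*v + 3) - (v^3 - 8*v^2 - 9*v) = v^3 + 13*v^2 + 17*v + 3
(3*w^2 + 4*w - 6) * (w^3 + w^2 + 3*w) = 3*w^5 + 7*w^4 + 7*w^3 + 6*w^2 - 18*w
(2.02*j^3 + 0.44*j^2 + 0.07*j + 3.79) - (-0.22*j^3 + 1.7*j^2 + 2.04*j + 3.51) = 2.24*j^3 - 1.26*j^2 - 1.97*j + 0.28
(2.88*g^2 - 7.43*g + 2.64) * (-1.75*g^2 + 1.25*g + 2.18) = -5.04*g^4 + 16.6025*g^3 - 7.6291*g^2 - 12.8974*g + 5.7552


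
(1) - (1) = 0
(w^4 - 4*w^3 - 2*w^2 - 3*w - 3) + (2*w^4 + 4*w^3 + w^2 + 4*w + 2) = 3*w^4 - w^2 + w - 1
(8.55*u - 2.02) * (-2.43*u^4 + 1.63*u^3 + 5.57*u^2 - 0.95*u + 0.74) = -20.7765*u^5 + 18.8451*u^4 + 44.3309*u^3 - 19.3739*u^2 + 8.246*u - 1.4948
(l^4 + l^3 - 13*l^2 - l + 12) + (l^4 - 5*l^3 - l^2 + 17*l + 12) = 2*l^4 - 4*l^3 - 14*l^2 + 16*l + 24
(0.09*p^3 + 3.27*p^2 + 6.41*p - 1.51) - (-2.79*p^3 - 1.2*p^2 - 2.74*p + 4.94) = 2.88*p^3 + 4.47*p^2 + 9.15*p - 6.45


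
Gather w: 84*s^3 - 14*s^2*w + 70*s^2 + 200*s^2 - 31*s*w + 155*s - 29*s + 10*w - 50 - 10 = 84*s^3 + 270*s^2 + 126*s + w*(-14*s^2 - 31*s + 10) - 60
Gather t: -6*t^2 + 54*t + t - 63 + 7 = -6*t^2 + 55*t - 56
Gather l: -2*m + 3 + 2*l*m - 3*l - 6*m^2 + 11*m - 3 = l*(2*m - 3) - 6*m^2 + 9*m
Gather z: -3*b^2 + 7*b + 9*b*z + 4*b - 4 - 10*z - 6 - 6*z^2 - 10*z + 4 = -3*b^2 + 11*b - 6*z^2 + z*(9*b - 20) - 6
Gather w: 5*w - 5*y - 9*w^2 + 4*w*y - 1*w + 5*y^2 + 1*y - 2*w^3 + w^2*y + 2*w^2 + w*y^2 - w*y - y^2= -2*w^3 + w^2*(y - 7) + w*(y^2 + 3*y + 4) + 4*y^2 - 4*y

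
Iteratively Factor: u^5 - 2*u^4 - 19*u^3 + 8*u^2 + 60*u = (u + 3)*(u^4 - 5*u^3 - 4*u^2 + 20*u) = (u - 2)*(u + 3)*(u^3 - 3*u^2 - 10*u) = (u - 2)*(u + 2)*(u + 3)*(u^2 - 5*u) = u*(u - 2)*(u + 2)*(u + 3)*(u - 5)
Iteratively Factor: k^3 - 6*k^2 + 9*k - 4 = (k - 4)*(k^2 - 2*k + 1) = (k - 4)*(k - 1)*(k - 1)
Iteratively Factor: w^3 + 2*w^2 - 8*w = (w)*(w^2 + 2*w - 8) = w*(w - 2)*(w + 4)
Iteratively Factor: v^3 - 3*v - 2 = (v - 2)*(v^2 + 2*v + 1) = (v - 2)*(v + 1)*(v + 1)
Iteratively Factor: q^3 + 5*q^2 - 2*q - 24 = (q + 4)*(q^2 + q - 6) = (q - 2)*(q + 4)*(q + 3)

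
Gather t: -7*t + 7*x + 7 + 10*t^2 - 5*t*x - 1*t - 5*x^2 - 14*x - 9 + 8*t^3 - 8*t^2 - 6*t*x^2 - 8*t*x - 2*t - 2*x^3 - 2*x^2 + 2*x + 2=8*t^3 + 2*t^2 + t*(-6*x^2 - 13*x - 10) - 2*x^3 - 7*x^2 - 5*x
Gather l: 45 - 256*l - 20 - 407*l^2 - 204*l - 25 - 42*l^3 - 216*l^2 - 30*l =-42*l^3 - 623*l^2 - 490*l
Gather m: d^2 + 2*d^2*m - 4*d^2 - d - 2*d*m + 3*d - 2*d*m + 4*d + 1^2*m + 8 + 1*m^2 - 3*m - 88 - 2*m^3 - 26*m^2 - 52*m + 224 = -3*d^2 + 6*d - 2*m^3 - 25*m^2 + m*(2*d^2 - 4*d - 54) + 144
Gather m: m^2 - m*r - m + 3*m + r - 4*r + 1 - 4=m^2 + m*(2 - r) - 3*r - 3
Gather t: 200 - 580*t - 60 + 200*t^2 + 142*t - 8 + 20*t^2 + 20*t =220*t^2 - 418*t + 132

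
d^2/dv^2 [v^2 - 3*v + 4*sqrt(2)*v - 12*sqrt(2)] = 2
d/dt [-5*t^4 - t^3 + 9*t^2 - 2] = t*(-20*t^2 - 3*t + 18)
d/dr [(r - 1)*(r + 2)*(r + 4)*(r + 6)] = 4*r^3 + 33*r^2 + 64*r + 4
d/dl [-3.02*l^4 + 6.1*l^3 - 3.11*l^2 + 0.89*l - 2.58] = -12.08*l^3 + 18.3*l^2 - 6.22*l + 0.89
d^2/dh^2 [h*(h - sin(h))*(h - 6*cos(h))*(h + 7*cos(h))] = -sqrt(2)*h^3*cos(h + pi/4) + 2*h^2*sin(2*h) - 6*sqrt(2)*h^2*sin(h + pi/4) + 84*h^2*cos(2*h) + 12*h^2 - 33*h*sin(h)/2 + 168*h*sin(2*h) - 189*h*sin(3*h)/2 + 6*h*cos(h) - 4*h*cos(2*h) - sin(2*h) + 21*cos(h) - 42*cos(2*h) + 63*cos(3*h) - 42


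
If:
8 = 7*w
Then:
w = 8/7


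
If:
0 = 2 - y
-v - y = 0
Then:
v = -2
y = 2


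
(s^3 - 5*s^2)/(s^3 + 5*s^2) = (s - 5)/(s + 5)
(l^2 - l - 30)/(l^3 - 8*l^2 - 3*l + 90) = (l + 5)/(l^2 - 2*l - 15)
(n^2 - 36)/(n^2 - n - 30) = (n + 6)/(n + 5)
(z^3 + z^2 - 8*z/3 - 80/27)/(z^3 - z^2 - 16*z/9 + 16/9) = (9*z^2 - 3*z - 20)/(3*(3*z^2 - 7*z + 4))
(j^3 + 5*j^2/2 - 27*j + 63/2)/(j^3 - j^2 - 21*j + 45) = (2*j^2 + 11*j - 21)/(2*(j^2 + 2*j - 15))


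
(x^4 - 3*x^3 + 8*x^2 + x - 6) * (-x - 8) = -x^5 - 5*x^4 + 16*x^3 - 65*x^2 - 2*x + 48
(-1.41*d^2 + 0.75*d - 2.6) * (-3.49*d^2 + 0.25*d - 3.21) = 4.9209*d^4 - 2.97*d^3 + 13.7876*d^2 - 3.0575*d + 8.346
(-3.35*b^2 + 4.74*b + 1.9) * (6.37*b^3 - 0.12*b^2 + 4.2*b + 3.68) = -21.3395*b^5 + 30.5958*b^4 - 2.5358*b^3 + 7.352*b^2 + 25.4232*b + 6.992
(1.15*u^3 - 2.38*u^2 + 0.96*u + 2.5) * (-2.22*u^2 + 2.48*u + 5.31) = -2.553*u^5 + 8.1356*u^4 - 1.9271*u^3 - 15.807*u^2 + 11.2976*u + 13.275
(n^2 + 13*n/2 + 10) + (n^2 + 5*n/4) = 2*n^2 + 31*n/4 + 10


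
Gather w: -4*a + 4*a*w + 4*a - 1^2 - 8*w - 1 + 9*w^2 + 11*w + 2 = 9*w^2 + w*(4*a + 3)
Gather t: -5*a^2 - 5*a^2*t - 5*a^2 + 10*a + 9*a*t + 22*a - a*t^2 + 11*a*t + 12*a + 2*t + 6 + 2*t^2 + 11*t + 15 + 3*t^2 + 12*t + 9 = -10*a^2 + 44*a + t^2*(5 - a) + t*(-5*a^2 + 20*a + 25) + 30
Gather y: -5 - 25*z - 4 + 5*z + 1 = -20*z - 8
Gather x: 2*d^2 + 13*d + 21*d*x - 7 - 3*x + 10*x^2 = 2*d^2 + 13*d + 10*x^2 + x*(21*d - 3) - 7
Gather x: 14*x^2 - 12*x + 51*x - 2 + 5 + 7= 14*x^2 + 39*x + 10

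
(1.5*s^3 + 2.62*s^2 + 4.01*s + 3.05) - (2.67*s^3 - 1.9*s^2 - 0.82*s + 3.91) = -1.17*s^3 + 4.52*s^2 + 4.83*s - 0.86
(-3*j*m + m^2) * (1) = -3*j*m + m^2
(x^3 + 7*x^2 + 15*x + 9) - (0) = x^3 + 7*x^2 + 15*x + 9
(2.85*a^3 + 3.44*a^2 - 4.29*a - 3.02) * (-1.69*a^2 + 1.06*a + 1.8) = -4.8165*a^5 - 2.7926*a^4 + 16.0265*a^3 + 6.7484*a^2 - 10.9232*a - 5.436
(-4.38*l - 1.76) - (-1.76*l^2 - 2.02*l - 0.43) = 1.76*l^2 - 2.36*l - 1.33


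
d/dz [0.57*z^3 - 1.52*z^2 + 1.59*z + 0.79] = 1.71*z^2 - 3.04*z + 1.59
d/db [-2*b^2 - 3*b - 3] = -4*b - 3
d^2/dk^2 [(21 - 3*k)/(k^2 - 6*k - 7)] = -6/(k^3 + 3*k^2 + 3*k + 1)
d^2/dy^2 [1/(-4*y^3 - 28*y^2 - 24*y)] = (y*(3*y + 7)*(y^2 + 7*y + 6) - (3*y^2 + 14*y + 6)^2)/(2*y^3*(y^2 + 7*y + 6)^3)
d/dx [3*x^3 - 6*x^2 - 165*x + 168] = 9*x^2 - 12*x - 165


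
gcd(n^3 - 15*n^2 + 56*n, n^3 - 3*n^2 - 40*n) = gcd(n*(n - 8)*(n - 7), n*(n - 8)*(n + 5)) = n^2 - 8*n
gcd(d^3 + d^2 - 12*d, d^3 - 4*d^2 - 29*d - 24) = 1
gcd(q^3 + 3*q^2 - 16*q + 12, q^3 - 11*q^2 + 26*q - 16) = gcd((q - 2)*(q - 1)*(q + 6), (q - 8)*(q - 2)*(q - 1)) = q^2 - 3*q + 2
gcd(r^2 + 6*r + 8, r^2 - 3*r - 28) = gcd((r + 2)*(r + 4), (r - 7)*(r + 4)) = r + 4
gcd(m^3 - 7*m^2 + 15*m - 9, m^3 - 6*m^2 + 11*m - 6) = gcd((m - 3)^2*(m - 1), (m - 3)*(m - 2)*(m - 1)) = m^2 - 4*m + 3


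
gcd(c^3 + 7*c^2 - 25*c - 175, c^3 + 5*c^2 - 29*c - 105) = c^2 + 2*c - 35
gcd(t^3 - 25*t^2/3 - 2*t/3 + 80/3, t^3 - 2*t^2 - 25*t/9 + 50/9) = t^2 - t/3 - 10/3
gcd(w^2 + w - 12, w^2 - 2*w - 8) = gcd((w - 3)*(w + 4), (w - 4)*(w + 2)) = 1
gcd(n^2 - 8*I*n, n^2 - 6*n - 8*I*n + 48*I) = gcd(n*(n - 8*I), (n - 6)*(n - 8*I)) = n - 8*I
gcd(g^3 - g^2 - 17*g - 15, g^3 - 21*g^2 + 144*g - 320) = g - 5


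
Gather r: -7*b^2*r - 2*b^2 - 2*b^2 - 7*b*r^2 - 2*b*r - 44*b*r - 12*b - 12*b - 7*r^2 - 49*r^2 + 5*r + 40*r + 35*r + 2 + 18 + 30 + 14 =-4*b^2 - 24*b + r^2*(-7*b - 56) + r*(-7*b^2 - 46*b + 80) + 64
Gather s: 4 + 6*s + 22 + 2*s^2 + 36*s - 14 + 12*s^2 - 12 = 14*s^2 + 42*s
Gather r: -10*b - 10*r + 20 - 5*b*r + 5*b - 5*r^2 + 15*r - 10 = -5*b - 5*r^2 + r*(5 - 5*b) + 10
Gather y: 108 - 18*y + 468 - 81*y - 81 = 495 - 99*y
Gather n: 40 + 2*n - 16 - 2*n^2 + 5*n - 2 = -2*n^2 + 7*n + 22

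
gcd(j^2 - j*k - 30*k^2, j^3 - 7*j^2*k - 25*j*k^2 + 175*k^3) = j + 5*k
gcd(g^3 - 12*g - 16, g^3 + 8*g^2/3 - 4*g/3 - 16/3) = g^2 + 4*g + 4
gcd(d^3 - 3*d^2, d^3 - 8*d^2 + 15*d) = d^2 - 3*d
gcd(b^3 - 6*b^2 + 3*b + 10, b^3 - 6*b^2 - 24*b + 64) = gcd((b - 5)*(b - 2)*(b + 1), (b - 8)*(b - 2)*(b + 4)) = b - 2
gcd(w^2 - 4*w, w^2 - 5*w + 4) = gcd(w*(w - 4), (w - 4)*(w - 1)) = w - 4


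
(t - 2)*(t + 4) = t^2 + 2*t - 8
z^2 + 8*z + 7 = (z + 1)*(z + 7)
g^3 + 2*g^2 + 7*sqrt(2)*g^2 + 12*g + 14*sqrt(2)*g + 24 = (g + 2)*(g + sqrt(2))*(g + 6*sqrt(2))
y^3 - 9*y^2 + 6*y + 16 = (y - 8)*(y - 2)*(y + 1)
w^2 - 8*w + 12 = (w - 6)*(w - 2)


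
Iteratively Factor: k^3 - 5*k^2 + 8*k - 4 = (k - 2)*(k^2 - 3*k + 2) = (k - 2)*(k - 1)*(k - 2)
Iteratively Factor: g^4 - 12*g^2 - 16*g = (g)*(g^3 - 12*g - 16) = g*(g - 4)*(g^2 + 4*g + 4) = g*(g - 4)*(g + 2)*(g + 2)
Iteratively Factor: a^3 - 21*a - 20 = (a - 5)*(a^2 + 5*a + 4) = (a - 5)*(a + 4)*(a + 1)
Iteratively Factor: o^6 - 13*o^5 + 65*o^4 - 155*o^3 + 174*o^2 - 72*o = (o - 1)*(o^5 - 12*o^4 + 53*o^3 - 102*o^2 + 72*o) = (o - 2)*(o - 1)*(o^4 - 10*o^3 + 33*o^2 - 36*o) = (o - 3)*(o - 2)*(o - 1)*(o^3 - 7*o^2 + 12*o) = o*(o - 3)*(o - 2)*(o - 1)*(o^2 - 7*o + 12) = o*(o - 4)*(o - 3)*(o - 2)*(o - 1)*(o - 3)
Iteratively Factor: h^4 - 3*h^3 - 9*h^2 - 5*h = (h)*(h^3 - 3*h^2 - 9*h - 5) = h*(h - 5)*(h^2 + 2*h + 1) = h*(h - 5)*(h + 1)*(h + 1)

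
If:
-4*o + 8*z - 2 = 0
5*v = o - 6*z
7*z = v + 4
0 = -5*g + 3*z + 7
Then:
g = 17/10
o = 1/2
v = -1/2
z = 1/2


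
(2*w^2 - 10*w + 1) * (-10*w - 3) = -20*w^3 + 94*w^2 + 20*w - 3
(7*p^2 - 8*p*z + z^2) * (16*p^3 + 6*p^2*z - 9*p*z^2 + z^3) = 112*p^5 - 86*p^4*z - 95*p^3*z^2 + 85*p^2*z^3 - 17*p*z^4 + z^5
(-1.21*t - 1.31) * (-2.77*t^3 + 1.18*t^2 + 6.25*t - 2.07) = 3.3517*t^4 + 2.2009*t^3 - 9.1083*t^2 - 5.6828*t + 2.7117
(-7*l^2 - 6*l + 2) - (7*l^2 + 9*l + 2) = -14*l^2 - 15*l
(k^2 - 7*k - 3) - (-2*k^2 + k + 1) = 3*k^2 - 8*k - 4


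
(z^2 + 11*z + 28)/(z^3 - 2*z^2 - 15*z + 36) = (z + 7)/(z^2 - 6*z + 9)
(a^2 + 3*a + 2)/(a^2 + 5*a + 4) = (a + 2)/(a + 4)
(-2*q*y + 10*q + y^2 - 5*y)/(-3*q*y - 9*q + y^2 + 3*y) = (2*q*y - 10*q - y^2 + 5*y)/(3*q*y + 9*q - y^2 - 3*y)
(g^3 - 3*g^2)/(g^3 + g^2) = (g - 3)/(g + 1)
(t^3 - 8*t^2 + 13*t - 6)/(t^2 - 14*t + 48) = (t^2 - 2*t + 1)/(t - 8)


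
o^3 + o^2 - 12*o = o*(o - 3)*(o + 4)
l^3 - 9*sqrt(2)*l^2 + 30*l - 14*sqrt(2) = (l - 7*sqrt(2))*(l - sqrt(2))^2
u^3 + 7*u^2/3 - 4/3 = (u - 2/3)*(u + 1)*(u + 2)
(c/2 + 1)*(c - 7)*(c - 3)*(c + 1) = c^4/2 - 7*c^3/2 - 7*c^2/2 + 43*c/2 + 21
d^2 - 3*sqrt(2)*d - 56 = (d - 7*sqrt(2))*(d + 4*sqrt(2))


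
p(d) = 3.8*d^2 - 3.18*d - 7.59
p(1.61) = -2.86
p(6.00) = 110.13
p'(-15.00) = -117.18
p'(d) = 7.6*d - 3.18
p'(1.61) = 9.06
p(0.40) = -8.25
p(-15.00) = 895.11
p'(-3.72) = -31.45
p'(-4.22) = -35.25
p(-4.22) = 73.50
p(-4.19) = 72.45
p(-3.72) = 56.83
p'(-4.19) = -35.02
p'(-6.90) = -55.62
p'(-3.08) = -26.59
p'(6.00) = 42.42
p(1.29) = -5.37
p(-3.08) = 38.25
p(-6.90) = 195.27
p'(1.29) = 6.62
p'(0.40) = -0.14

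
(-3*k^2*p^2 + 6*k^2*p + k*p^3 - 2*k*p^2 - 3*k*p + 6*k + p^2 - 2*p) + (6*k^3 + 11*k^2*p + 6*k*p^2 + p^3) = 6*k^3 - 3*k^2*p^2 + 17*k^2*p + k*p^3 + 4*k*p^2 - 3*k*p + 6*k + p^3 + p^2 - 2*p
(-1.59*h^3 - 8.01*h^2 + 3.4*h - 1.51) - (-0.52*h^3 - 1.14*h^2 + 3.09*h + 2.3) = -1.07*h^3 - 6.87*h^2 + 0.31*h - 3.81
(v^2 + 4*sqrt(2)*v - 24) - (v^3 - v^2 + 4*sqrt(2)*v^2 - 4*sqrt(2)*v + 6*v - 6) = -v^3 - 4*sqrt(2)*v^2 + 2*v^2 - 6*v + 8*sqrt(2)*v - 18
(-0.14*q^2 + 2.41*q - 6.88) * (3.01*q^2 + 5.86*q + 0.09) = -0.4214*q^4 + 6.4337*q^3 - 6.59879999999999*q^2 - 40.0999*q - 0.6192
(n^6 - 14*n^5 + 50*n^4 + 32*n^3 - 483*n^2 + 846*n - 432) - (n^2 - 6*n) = n^6 - 14*n^5 + 50*n^4 + 32*n^3 - 484*n^2 + 852*n - 432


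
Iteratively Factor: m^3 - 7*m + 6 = (m - 2)*(m^2 + 2*m - 3) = (m - 2)*(m - 1)*(m + 3)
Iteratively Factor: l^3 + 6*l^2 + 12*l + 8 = (l + 2)*(l^2 + 4*l + 4) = (l + 2)^2*(l + 2)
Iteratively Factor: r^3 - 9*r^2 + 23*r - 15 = (r - 5)*(r^2 - 4*r + 3) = (r - 5)*(r - 3)*(r - 1)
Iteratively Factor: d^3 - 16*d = (d)*(d^2 - 16) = d*(d + 4)*(d - 4)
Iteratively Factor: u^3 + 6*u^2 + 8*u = (u)*(u^2 + 6*u + 8) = u*(u + 2)*(u + 4)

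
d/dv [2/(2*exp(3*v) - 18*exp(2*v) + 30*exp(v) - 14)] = 3*(-exp(2*v) + 6*exp(v) - 5)*exp(v)/(exp(3*v) - 9*exp(2*v) + 15*exp(v) - 7)^2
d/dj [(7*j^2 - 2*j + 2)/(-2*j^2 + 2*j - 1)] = 2*(5*j^2 - 3*j - 1)/(4*j^4 - 8*j^3 + 8*j^2 - 4*j + 1)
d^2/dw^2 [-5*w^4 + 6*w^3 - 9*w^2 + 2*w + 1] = -60*w^2 + 36*w - 18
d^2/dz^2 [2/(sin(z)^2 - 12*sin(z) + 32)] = 4*(-2*sin(z)^4 + 18*sin(z)^3 - 5*sin(z)^2 - 228*sin(z) + 112)/(sin(z)^2 - 12*sin(z) + 32)^3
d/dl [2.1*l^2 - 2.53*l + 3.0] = 4.2*l - 2.53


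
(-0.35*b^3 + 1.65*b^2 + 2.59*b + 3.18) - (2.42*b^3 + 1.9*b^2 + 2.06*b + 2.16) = -2.77*b^3 - 0.25*b^2 + 0.53*b + 1.02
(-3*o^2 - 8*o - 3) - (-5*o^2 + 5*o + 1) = 2*o^2 - 13*o - 4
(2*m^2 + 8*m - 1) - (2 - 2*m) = 2*m^2 + 10*m - 3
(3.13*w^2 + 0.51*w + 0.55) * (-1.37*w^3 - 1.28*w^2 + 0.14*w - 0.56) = -4.2881*w^5 - 4.7051*w^4 - 0.9681*w^3 - 2.3854*w^2 - 0.2086*w - 0.308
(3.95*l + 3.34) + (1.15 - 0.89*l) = 3.06*l + 4.49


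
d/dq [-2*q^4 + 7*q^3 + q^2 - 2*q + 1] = -8*q^3 + 21*q^2 + 2*q - 2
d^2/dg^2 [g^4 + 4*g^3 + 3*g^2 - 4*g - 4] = 12*g^2 + 24*g + 6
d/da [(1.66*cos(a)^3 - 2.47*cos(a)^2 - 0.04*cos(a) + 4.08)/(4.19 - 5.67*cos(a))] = (18.8244*cos(a)^3 - 34.8711*cos(a)^2 + 20.6986*cos(a) - 22.966)*sin(a)/(32.1489*cos(a)^2 - 47.5146*cos(a) + 17.5561)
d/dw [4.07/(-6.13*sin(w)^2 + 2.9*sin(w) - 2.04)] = (49.8982*sin(w) - 11.803)*cos(w)/(6.13*sin(w)^2 - 2.9*sin(w) + 2.04)^2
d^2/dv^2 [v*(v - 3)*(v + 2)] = 6*v - 2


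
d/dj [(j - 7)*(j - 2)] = 2*j - 9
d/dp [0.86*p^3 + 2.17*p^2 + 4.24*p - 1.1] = 2.58*p^2 + 4.34*p + 4.24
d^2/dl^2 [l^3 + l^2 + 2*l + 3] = 6*l + 2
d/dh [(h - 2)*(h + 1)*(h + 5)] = 3*h^2 + 8*h - 7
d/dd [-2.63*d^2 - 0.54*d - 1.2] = -5.26*d - 0.54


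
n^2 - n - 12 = (n - 4)*(n + 3)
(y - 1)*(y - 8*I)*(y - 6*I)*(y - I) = y^4 - y^3 - 15*I*y^3 - 62*y^2 + 15*I*y^2 + 62*y + 48*I*y - 48*I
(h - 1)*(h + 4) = h^2 + 3*h - 4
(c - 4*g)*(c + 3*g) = c^2 - c*g - 12*g^2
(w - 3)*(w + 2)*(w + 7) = w^3 + 6*w^2 - 13*w - 42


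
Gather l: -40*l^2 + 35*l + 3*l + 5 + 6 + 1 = -40*l^2 + 38*l + 12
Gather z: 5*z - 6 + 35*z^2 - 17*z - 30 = 35*z^2 - 12*z - 36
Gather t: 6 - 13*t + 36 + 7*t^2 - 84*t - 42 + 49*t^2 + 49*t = 56*t^2 - 48*t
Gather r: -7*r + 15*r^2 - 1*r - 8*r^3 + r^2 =-8*r^3 + 16*r^2 - 8*r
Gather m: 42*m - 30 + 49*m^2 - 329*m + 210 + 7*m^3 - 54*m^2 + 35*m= 7*m^3 - 5*m^2 - 252*m + 180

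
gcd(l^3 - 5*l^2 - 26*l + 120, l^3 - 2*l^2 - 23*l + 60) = l^2 + l - 20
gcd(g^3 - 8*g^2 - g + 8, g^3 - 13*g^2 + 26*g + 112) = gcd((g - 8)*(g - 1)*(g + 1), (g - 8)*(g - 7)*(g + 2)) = g - 8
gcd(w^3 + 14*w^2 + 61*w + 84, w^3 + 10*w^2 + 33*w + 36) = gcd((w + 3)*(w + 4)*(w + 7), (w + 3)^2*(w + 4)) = w^2 + 7*w + 12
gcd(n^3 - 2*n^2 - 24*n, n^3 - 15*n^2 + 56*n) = n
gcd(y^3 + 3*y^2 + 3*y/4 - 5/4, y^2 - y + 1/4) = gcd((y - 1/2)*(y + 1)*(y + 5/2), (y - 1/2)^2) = y - 1/2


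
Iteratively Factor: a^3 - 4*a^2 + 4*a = (a - 2)*(a^2 - 2*a) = (a - 2)^2*(a)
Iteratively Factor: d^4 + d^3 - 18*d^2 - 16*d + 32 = (d - 1)*(d^3 + 2*d^2 - 16*d - 32) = (d - 1)*(d + 4)*(d^2 - 2*d - 8) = (d - 4)*(d - 1)*(d + 4)*(d + 2)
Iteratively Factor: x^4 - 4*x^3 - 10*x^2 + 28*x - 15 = (x + 3)*(x^3 - 7*x^2 + 11*x - 5) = (x - 1)*(x + 3)*(x^2 - 6*x + 5) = (x - 1)^2*(x + 3)*(x - 5)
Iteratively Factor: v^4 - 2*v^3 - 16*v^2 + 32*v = (v - 2)*(v^3 - 16*v) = (v - 2)*(v + 4)*(v^2 - 4*v) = v*(v - 2)*(v + 4)*(v - 4)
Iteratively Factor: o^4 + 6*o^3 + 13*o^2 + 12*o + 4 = (o + 1)*(o^3 + 5*o^2 + 8*o + 4) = (o + 1)^2*(o^2 + 4*o + 4) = (o + 1)^2*(o + 2)*(o + 2)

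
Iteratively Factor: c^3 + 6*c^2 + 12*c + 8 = (c + 2)*(c^2 + 4*c + 4) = (c + 2)^2*(c + 2)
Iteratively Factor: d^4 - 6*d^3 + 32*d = (d + 2)*(d^3 - 8*d^2 + 16*d) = (d - 4)*(d + 2)*(d^2 - 4*d) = (d - 4)^2*(d + 2)*(d)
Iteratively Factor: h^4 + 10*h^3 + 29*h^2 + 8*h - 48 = (h + 3)*(h^3 + 7*h^2 + 8*h - 16) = (h - 1)*(h + 3)*(h^2 + 8*h + 16) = (h - 1)*(h + 3)*(h + 4)*(h + 4)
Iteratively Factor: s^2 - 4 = (s - 2)*(s + 2)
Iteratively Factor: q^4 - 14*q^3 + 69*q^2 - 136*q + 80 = (q - 5)*(q^3 - 9*q^2 + 24*q - 16) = (q - 5)*(q - 4)*(q^2 - 5*q + 4) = (q - 5)*(q - 4)*(q - 1)*(q - 4)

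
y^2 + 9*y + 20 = (y + 4)*(y + 5)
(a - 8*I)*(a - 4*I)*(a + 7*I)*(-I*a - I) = -I*a^4 - 5*a^3 - I*a^3 - 5*a^2 - 52*I*a^2 - 224*a - 52*I*a - 224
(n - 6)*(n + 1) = n^2 - 5*n - 6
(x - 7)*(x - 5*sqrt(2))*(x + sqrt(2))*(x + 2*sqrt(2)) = x^4 - 7*x^3 - 2*sqrt(2)*x^3 - 26*x^2 + 14*sqrt(2)*x^2 - 20*sqrt(2)*x + 182*x + 140*sqrt(2)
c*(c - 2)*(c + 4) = c^3 + 2*c^2 - 8*c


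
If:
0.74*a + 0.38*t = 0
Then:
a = -0.513513513513513*t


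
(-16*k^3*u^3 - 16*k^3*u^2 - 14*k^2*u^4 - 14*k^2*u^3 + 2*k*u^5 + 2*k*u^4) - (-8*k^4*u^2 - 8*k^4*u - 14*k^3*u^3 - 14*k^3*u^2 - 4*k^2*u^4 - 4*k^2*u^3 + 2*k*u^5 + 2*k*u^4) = 8*k^4*u^2 + 8*k^4*u - 2*k^3*u^3 - 2*k^3*u^2 - 10*k^2*u^4 - 10*k^2*u^3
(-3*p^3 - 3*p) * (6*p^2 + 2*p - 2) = -18*p^5 - 6*p^4 - 12*p^3 - 6*p^2 + 6*p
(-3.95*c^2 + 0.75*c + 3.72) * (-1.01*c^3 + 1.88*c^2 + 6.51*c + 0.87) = 3.9895*c^5 - 8.1835*c^4 - 28.0617*c^3 + 8.4396*c^2 + 24.8697*c + 3.2364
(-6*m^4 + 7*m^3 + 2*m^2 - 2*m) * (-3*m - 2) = 18*m^5 - 9*m^4 - 20*m^3 + 2*m^2 + 4*m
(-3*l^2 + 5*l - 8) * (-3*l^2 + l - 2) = 9*l^4 - 18*l^3 + 35*l^2 - 18*l + 16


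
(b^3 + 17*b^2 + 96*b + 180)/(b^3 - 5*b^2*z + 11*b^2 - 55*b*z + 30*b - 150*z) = (-b - 6)/(-b + 5*z)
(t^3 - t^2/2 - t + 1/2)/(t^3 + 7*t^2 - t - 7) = (t - 1/2)/(t + 7)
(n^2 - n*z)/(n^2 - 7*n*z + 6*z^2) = n/(n - 6*z)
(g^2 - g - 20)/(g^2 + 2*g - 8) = (g - 5)/(g - 2)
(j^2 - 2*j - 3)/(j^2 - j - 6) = (j + 1)/(j + 2)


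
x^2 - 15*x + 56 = (x - 8)*(x - 7)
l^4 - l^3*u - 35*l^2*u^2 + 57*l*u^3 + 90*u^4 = (l - 5*u)*(l - 3*u)*(l + u)*(l + 6*u)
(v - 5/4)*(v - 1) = v^2 - 9*v/4 + 5/4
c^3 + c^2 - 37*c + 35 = (c - 5)*(c - 1)*(c + 7)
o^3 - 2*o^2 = o^2*(o - 2)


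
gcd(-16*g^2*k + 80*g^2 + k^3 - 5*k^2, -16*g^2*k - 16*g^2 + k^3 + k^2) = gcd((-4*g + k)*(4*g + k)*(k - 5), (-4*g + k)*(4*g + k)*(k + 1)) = 16*g^2 - k^2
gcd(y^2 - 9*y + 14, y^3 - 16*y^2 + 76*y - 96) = y - 2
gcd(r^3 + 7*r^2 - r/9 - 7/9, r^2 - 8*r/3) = 1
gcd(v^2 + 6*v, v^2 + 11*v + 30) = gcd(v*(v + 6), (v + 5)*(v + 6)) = v + 6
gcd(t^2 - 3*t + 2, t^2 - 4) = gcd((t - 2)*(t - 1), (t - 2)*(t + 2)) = t - 2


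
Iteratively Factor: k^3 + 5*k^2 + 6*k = (k)*(k^2 + 5*k + 6) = k*(k + 3)*(k + 2)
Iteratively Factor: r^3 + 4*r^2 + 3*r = (r + 1)*(r^2 + 3*r) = r*(r + 1)*(r + 3)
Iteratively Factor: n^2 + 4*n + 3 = (n + 3)*(n + 1)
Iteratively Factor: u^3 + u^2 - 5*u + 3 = (u - 1)*(u^2 + 2*u - 3) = (u - 1)^2*(u + 3)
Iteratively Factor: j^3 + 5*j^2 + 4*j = (j + 4)*(j^2 + j) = (j + 1)*(j + 4)*(j)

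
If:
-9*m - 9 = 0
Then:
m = -1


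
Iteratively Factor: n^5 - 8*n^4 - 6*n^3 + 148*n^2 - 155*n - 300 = (n + 4)*(n^4 - 12*n^3 + 42*n^2 - 20*n - 75) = (n - 5)*(n + 4)*(n^3 - 7*n^2 + 7*n + 15) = (n - 5)^2*(n + 4)*(n^2 - 2*n - 3) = (n - 5)^2*(n - 3)*(n + 4)*(n + 1)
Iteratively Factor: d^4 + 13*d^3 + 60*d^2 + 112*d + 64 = (d + 4)*(d^3 + 9*d^2 + 24*d + 16) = (d + 4)^2*(d^2 + 5*d + 4) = (d + 1)*(d + 4)^2*(d + 4)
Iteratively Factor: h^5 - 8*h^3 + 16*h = (h)*(h^4 - 8*h^2 + 16) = h*(h - 2)*(h^3 + 2*h^2 - 4*h - 8) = h*(h - 2)^2*(h^2 + 4*h + 4) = h*(h - 2)^2*(h + 2)*(h + 2)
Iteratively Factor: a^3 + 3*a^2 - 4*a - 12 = (a + 3)*(a^2 - 4) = (a + 2)*(a + 3)*(a - 2)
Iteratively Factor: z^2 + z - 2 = (z - 1)*(z + 2)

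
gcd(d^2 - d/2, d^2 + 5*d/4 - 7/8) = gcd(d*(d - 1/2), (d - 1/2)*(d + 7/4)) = d - 1/2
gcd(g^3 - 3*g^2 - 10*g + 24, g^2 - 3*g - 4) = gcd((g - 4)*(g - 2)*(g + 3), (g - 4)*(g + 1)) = g - 4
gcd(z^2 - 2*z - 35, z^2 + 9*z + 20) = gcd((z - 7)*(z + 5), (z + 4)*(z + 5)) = z + 5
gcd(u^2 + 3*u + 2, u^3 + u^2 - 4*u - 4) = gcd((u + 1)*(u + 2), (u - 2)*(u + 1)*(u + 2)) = u^2 + 3*u + 2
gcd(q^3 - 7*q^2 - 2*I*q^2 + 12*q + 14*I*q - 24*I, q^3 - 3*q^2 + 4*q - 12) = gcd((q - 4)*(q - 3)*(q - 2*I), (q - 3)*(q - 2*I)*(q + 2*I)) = q^2 + q*(-3 - 2*I) + 6*I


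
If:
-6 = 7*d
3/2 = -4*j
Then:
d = -6/7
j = -3/8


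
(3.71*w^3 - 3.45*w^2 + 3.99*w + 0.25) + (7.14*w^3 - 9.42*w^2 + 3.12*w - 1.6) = 10.85*w^3 - 12.87*w^2 + 7.11*w - 1.35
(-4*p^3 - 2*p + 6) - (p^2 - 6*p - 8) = -4*p^3 - p^2 + 4*p + 14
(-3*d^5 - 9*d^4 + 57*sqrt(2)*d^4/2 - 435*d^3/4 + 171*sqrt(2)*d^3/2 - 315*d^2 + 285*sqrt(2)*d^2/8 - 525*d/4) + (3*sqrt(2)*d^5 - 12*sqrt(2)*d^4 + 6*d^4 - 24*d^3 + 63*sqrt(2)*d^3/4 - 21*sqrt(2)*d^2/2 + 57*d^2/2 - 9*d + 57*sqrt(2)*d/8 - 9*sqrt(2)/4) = -3*d^5 + 3*sqrt(2)*d^5 - 3*d^4 + 33*sqrt(2)*d^4/2 - 531*d^3/4 + 405*sqrt(2)*d^3/4 - 573*d^2/2 + 201*sqrt(2)*d^2/8 - 561*d/4 + 57*sqrt(2)*d/8 - 9*sqrt(2)/4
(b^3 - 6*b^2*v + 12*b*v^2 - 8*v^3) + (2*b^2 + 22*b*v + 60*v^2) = b^3 - 6*b^2*v + 2*b^2 + 12*b*v^2 + 22*b*v - 8*v^3 + 60*v^2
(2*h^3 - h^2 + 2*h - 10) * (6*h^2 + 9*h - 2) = 12*h^5 + 12*h^4 - h^3 - 40*h^2 - 94*h + 20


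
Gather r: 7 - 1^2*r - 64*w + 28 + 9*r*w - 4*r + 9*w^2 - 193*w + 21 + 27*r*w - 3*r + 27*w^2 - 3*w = r*(36*w - 8) + 36*w^2 - 260*w + 56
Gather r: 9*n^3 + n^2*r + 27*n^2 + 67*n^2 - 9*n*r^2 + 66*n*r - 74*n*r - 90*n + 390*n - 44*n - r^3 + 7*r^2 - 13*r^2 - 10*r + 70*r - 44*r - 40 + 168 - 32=9*n^3 + 94*n^2 + 256*n - r^3 + r^2*(-9*n - 6) + r*(n^2 - 8*n + 16) + 96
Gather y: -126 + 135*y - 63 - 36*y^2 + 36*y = -36*y^2 + 171*y - 189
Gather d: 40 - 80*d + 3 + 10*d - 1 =42 - 70*d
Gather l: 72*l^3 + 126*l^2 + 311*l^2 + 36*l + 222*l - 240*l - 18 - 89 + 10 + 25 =72*l^3 + 437*l^2 + 18*l - 72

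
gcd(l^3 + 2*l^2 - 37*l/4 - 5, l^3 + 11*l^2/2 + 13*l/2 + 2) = l^2 + 9*l/2 + 2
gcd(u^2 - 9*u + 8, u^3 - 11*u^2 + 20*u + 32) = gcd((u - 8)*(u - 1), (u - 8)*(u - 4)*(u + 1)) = u - 8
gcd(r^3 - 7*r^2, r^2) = r^2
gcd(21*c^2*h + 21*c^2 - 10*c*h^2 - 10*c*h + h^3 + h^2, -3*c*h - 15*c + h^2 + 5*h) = 3*c - h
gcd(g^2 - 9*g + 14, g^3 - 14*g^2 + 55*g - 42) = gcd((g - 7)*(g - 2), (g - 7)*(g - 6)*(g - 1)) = g - 7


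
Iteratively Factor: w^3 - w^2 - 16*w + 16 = (w + 4)*(w^2 - 5*w + 4) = (w - 4)*(w + 4)*(w - 1)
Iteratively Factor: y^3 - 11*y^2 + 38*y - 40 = (y - 5)*(y^2 - 6*y + 8) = (y - 5)*(y - 2)*(y - 4)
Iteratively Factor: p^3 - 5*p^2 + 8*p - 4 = (p - 2)*(p^2 - 3*p + 2) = (p - 2)^2*(p - 1)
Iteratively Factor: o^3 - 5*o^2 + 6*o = (o - 2)*(o^2 - 3*o) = o*(o - 2)*(o - 3)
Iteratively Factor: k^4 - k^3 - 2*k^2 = (k - 2)*(k^3 + k^2) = k*(k - 2)*(k^2 + k) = k^2*(k - 2)*(k + 1)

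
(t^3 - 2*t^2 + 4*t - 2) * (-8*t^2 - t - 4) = -8*t^5 + 15*t^4 - 34*t^3 + 20*t^2 - 14*t + 8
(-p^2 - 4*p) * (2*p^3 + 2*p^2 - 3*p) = -2*p^5 - 10*p^4 - 5*p^3 + 12*p^2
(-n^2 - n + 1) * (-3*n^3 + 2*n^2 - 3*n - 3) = 3*n^5 + n^4 - 2*n^3 + 8*n^2 - 3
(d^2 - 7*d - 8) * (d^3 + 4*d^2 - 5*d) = d^5 - 3*d^4 - 41*d^3 + 3*d^2 + 40*d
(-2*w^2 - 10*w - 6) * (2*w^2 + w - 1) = -4*w^4 - 22*w^3 - 20*w^2 + 4*w + 6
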